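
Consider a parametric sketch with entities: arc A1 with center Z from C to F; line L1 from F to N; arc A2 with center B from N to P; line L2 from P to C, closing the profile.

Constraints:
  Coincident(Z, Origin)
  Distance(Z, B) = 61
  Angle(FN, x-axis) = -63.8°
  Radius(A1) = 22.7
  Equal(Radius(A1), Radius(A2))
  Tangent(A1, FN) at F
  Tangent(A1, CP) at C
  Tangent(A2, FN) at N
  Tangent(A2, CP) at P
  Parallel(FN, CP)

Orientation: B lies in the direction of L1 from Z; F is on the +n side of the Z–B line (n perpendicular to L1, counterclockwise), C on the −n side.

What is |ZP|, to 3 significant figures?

65.1

Tangency of A1 to both parallel lines with radius 22.7 puts F and C at Z ± 22.7·n: F = (20.4, 10.0), C = (-20.4, -10.0). Equal radii place N and P the same way about B: N = B + 22.7·n = (47.3, -44.7), P = B − 22.7·n = (6.56, -64.8). Then |ZP| = |P − Z| = 65.1.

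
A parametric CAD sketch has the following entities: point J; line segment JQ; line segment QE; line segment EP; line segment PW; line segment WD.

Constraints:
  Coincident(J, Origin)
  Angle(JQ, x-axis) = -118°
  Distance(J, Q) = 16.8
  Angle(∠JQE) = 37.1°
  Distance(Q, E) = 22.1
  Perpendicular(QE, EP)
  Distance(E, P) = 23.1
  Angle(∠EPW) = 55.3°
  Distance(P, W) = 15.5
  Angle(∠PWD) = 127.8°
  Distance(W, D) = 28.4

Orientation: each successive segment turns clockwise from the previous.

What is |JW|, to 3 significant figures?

5.79

QE ⟂ EP, so EP runs at 9.10°; with |EP| = 23.1, P = (11.4, 10.6). ∠EPW = 55.3° gives PW at -116° from the x-axis; with |PW| = 15.5, W = (4.73, -3.34). Then |JW| = |W − J| = 5.79.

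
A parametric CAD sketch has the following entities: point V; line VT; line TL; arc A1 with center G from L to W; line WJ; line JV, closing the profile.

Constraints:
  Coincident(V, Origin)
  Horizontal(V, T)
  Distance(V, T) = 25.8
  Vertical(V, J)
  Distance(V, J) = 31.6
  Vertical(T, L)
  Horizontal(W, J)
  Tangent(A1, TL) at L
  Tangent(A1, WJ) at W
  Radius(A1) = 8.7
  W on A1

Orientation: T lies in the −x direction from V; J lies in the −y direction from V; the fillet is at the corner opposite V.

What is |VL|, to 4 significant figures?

34.50

V is at the origin; VT is horizontal with |VT| = 25.8 and T on the −x side, so T = (-25.80, 0.000). V and J share the same x with |VJ| = 31.6 and J on the −y side, so J = (0.000, -31.60). The virtual corner opposite V is at (-25.80, -31.60). Since A1 is tangent to TL there, GL ⟂ TL and A1 meets WJ tangentially, so GW is at right angles to WJ, with radius 8.7, so the center G sits 8.7 in from both sides at G = (-17.10, -22.90). That places the tangent points at L = (-25.80, -22.90) on TL and W = (-17.10, -31.60) on WJ. Then |VL| = |L − V| = 34.50.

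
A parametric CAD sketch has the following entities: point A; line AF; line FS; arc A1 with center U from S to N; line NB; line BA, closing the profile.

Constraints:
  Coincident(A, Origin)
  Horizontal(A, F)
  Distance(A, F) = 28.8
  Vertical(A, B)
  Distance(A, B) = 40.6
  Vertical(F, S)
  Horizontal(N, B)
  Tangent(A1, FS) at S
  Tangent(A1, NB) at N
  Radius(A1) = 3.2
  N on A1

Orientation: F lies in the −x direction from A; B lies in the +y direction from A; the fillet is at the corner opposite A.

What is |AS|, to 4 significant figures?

47.20

The virtual corner opposite A is at (-28.80, 40.60). Since A1 is tangent to FS there, US ⟂ FS and tangency of A1 to NB means the radius UN is perpendicular to NB, with radius 3.2, so the center U sits 3.2 in from both sides at U = (-25.60, 37.40). That places the tangent points at S = (-28.80, 37.40) on FS and N = (-25.60, 40.60) on NB. Then |AS| = |S − A| = 47.20.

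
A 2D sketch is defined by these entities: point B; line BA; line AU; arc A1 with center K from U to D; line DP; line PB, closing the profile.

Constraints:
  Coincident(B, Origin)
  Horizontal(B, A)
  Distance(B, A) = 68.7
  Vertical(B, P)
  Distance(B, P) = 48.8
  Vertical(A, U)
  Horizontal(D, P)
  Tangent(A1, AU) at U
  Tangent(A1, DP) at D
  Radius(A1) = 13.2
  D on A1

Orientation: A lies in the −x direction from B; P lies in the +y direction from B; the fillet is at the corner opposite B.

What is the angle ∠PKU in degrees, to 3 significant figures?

167°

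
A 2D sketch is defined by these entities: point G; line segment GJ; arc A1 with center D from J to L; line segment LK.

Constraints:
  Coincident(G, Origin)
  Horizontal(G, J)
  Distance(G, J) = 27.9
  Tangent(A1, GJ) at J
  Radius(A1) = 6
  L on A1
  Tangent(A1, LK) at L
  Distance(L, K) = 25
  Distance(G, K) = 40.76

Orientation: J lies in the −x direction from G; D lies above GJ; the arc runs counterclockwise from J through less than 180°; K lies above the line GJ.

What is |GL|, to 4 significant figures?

23.03

G is at the origin; GJ is horizontal with |GJ| = 27.9 and J on the −x side, so J = (-27.90, 0.000). The tangent condition forces DJ to be normal to GJ, so D = J + (0, 6) = (-27.90, 6.000). Since DL ⟂ LK (tangency), |DK| = √(6.0² + 25.0²) = 25.71 regardless of where L sits on A1. So K lies on both circle(G, 40.76) and circle(D, 25.71); the above-GJ intersection is K = (-25.72, 31.62). L is the foot of the tangent from K: L = (-21.97, 6.901).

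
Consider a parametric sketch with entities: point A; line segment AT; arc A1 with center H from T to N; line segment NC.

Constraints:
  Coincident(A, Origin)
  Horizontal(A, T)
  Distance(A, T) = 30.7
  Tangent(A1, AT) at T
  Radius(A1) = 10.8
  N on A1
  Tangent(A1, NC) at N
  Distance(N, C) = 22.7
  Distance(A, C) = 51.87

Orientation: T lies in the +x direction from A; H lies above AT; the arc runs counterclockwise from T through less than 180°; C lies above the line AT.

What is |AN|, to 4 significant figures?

43.16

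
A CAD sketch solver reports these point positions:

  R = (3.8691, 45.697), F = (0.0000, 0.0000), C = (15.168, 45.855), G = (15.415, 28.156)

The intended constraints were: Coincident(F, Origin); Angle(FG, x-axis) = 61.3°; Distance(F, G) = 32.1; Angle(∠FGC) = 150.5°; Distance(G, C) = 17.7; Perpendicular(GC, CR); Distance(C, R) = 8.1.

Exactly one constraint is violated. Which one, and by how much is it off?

Distance(C, R) = 8.1 — off by 3.20.

F = (0.00, 0.00) ✓; FG at 61.30° ✓; |FG| = 32.10 ✓; ∠FGC = 150.5° ✓; |GC| = 17.70 ✓; ∠(GC, CR) = 90.00° ✓; |CR| = 11.30 ✗.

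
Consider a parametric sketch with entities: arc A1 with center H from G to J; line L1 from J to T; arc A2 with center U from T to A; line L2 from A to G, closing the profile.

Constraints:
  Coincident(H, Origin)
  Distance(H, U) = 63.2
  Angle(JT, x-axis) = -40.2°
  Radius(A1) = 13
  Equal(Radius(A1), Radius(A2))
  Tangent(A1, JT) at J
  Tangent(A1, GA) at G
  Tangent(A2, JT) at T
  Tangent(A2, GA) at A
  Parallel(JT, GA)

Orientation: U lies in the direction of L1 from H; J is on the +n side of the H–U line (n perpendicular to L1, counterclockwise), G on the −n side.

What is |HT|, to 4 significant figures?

64.52

Tangency of A1 to both parallel lines with radius 13.0 puts J and G at H ± 13.0·n: J = (8.391, 9.929), G = (-8.391, -9.929). Equal radii place T and A the same way about U: T = U + 13.0·n = (56.66, -30.86), A = U − 13.0·n = (39.88, -50.72). Then |HT| = |T − H| = 64.52.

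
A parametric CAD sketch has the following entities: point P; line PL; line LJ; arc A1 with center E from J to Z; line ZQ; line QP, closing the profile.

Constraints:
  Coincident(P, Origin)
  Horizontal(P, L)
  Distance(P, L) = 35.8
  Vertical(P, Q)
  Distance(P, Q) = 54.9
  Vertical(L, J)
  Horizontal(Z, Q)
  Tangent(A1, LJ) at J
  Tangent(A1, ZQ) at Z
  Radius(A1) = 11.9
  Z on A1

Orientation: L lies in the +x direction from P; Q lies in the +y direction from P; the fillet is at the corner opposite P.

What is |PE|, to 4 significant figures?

49.20

P is at the origin; PL is horizontal with |PL| = 35.8 and L on the +x side, so L = (35.80, 0.000). P and Q share the same x with |PQ| = 54.9 and Q on the +y side, so Q = (0.000, 54.90). The virtual corner opposite P is at (35.80, 54.90). A1 meets LJ tangentially, so EJ is at right angles to LJ and tangency of A1 to ZQ means the radius EZ is perpendicular to ZQ, with radius 11.9, so the center E sits 11.9 in from both sides at E = (23.90, 43.00). Then |PE| = |E − P| = 49.20.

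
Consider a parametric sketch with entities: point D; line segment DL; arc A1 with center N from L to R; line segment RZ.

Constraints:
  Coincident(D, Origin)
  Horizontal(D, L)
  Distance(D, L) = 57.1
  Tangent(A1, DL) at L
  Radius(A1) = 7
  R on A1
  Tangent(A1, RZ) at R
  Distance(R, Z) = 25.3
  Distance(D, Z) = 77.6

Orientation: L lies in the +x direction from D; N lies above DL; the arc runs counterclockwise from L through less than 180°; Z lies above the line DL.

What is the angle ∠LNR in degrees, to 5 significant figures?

70.396°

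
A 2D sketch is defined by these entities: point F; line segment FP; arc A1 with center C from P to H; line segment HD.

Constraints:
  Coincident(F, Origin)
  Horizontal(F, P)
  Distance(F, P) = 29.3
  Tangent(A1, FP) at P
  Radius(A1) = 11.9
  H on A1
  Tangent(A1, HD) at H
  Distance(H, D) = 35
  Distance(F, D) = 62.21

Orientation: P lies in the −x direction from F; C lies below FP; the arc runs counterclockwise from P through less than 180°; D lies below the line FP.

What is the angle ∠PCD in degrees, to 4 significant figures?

162.1°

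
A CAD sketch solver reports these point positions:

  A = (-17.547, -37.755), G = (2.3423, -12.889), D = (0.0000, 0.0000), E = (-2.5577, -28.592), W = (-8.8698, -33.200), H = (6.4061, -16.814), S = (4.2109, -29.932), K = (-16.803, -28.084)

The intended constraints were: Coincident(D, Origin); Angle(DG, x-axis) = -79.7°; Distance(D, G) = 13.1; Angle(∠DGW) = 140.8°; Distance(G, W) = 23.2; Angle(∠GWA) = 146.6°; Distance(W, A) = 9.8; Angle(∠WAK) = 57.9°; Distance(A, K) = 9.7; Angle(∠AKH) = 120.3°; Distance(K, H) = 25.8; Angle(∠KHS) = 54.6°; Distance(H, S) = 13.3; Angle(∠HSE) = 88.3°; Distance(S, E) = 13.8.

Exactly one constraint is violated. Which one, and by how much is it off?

Distance(S, E) = 13.8 — off by 6.90.

D = (0.00, 0.00) ✓; DG at -79.70° ✓; |DG| = 13.10 ✓; ∠DGW = 140.8° ✓; |GW| = 23.20 ✓; ∠GWA = 146.6° ✓; |WA| = 9.800 ✓; ∠WAK = 57.90° ✓; |AK| = 9.700 ✓; ∠AKH = 120.3° ✓; |KH| = 25.80 ✓; ∠KHS = 54.60° ✓; |HS| = 13.30 ✓; ∠HSE = 88.30° ✓; |SE| = 6.900 ✗.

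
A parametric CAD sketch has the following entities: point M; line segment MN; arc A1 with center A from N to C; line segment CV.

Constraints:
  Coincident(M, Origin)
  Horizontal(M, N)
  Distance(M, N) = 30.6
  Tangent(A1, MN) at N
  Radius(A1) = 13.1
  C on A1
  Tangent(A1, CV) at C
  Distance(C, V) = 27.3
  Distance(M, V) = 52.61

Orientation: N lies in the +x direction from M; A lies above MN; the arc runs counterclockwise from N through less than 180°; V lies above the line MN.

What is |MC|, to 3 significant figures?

46.4

M is at the origin; MN is horizontal with |MN| = 30.6 and N on the +x side, so N = (30.6, 0.00). A1 meets MN tangentially, so AN is at right angles to MN, so A = N + (0, 13.1) = (30.6, 13.1). Since AC ⟂ CV (tangency), |AV| = √(13.1² + 27.3²) = 30.3 regardless of where C sits on A1. So V lies on both circle(M, 52.61) and circle(A, 30.3); the above-MN intersection is V = (29.8, 43.4). C is the foot of the tangent from V: C = (42.3, 19.1).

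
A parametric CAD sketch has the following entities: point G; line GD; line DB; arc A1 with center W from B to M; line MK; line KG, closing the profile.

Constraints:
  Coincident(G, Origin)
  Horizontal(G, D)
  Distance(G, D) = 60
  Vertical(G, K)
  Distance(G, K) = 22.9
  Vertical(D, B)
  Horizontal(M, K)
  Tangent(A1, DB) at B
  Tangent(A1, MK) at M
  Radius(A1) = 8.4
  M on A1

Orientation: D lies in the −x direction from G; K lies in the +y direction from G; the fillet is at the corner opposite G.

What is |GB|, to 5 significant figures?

61.727

G is at the origin; G and D share the same y with |GD| = 60.0 and D on the −x side, so D = (-60.000, 0.0000). GK is vertical with |GK| = 22.9 and K on the +y side, so K = (0.0000, 22.900). The virtual corner opposite G is at (-60.000, 22.900). Since A1 is tangent to DB there, WB ⟂ DB and A1 meets MK tangentially, so WM is at right angles to MK, with radius 8.4, so the center W sits 8.4 in from both sides at W = (-51.600, 14.500). That places the tangent points at B = (-60.000, 14.500) on DB and M = (-51.600, 22.900) on MK. Then |GB| = |B − G| = 61.727.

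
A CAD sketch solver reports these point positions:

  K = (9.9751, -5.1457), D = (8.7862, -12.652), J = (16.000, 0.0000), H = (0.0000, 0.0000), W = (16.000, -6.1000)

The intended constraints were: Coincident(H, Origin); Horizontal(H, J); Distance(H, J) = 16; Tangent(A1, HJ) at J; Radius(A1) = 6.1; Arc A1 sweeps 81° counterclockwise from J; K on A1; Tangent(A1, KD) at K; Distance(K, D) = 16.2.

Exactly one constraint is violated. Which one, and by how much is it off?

Distance(K, D) = 16.2 — off by 8.60.

H = (0.00, 0.00) ✓; H.y = 0.00, J.y = 0.00 ✓; |HJ| = 16.00 ✓; ∠(WJ, JH) = 90.00° ✓; |WJ| = 6.100 ✓; bearing(W→K) − bearing(W→J) = 81.00° ✓; |WK| = 6.100 ✓; ∠(WK, KD) = 90.00° ✓; |KD| = 7.600 ✗.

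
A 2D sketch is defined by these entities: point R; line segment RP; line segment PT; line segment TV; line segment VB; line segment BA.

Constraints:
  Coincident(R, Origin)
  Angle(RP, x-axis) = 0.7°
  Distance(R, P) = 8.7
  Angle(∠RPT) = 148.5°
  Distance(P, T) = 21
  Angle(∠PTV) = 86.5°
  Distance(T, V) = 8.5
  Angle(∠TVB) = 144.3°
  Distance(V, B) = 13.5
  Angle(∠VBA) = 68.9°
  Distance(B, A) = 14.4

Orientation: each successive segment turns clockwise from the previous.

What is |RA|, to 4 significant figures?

12.38

∠TVB = 144.3° gives VB at -160.0° from the x-axis; with |VB| = 13.5, B = (9.262, -22.29). ∠VBA = 68.9° gives BA at 88.90° from the x-axis; with |BA| = 14.4, A = (9.538, -7.888). Then |RA| = |A − R| = 12.38.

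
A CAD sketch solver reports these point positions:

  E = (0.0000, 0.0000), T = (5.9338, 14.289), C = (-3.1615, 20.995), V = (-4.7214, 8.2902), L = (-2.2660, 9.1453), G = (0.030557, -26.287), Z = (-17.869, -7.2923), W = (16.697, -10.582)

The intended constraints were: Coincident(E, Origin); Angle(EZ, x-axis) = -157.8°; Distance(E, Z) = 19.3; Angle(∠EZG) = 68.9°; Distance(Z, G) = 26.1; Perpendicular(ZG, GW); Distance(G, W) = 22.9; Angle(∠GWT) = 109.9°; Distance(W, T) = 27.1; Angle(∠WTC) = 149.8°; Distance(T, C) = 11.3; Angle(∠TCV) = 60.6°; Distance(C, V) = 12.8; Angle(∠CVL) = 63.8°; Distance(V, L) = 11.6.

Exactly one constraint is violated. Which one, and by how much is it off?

Distance(V, L) = 11.6 — off by 9.00.

E = (0.00, 0.00) ✓; EZ at -157.8° ✓; |EZ| = 19.30 ✓; ∠EZG = 68.90° ✓; |ZG| = 26.10 ✓; ∠(ZG, GW) = 90.00° ✓; |GW| = 22.90 ✓; ∠GWT = 109.9° ✓; |WT| = 27.10 ✓; ∠WTC = 149.8° ✓; |TC| = 11.30 ✓; ∠TCV = 60.60° ✓; |CV| = 12.80 ✓; ∠CVL = 63.80° ✓; |VL| = 2.600 ✗.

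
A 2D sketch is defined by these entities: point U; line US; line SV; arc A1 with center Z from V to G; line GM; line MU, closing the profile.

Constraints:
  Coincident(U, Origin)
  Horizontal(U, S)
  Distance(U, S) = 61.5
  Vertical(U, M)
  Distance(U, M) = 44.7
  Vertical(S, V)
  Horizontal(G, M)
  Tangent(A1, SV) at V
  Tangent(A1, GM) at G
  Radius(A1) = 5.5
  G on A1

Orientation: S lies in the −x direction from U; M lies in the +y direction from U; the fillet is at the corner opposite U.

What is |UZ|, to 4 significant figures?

68.36

U is at the origin; U and S share the same y with |US| = 61.5 and S on the −x side, so S = (-61.50, 0.000). U and M share the same x with |UM| = 44.7 and M on the +y side, so M = (0.000, 44.70). The virtual corner opposite U is at (-61.50, 44.70). Tangency of A1 to SV means the radius ZV is perpendicular to SV and the tangent condition forces ZG to be normal to GM, with radius 5.5, so the center Z sits 5.5 in from both sides at Z = (-56.00, 39.20). Then |UZ| = |Z − U| = 68.36.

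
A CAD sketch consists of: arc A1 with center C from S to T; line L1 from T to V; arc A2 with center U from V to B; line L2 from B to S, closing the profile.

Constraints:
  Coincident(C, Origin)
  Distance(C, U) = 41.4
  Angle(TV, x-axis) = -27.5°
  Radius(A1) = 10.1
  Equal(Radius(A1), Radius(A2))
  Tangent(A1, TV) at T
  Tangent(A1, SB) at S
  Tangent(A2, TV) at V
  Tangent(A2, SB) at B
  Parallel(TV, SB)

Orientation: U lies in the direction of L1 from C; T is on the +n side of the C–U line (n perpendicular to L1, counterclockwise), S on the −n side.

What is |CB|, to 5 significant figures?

42.614

The slot axis is L1's direction at -27.5°, so u = (cos -27.5°, sin -27.5°) = (0.88701, -0.46175) and n = (−sin -27.5°, cos -27.5°) = (0.46175, 0.88701). C is at the origin and U lies 41.4 along u from C, so U = 41.4·u = (36.722, -19.116). Tangency of A1 to both parallel lines with radius 10.1 puts T and S at C ± 10.1·n: T = (4.6637, 8.9588), S = (-4.6637, -8.9588). Equal radii place V and B the same way about U: V = U + 10.1·n = (41.386, -10.158), B = U − 10.1·n = (32.059, -28.075). Then |CB| = |B − C| = 42.614.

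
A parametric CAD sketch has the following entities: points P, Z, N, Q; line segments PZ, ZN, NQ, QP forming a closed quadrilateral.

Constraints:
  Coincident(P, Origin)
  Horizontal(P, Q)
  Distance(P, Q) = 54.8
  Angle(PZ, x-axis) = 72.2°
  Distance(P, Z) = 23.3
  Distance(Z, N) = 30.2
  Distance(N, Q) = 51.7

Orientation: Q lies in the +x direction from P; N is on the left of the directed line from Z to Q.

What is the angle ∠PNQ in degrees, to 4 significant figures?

63.67°

Checks: |ZN| = 30.20 ✓; |NQ| = 51.70 ✓.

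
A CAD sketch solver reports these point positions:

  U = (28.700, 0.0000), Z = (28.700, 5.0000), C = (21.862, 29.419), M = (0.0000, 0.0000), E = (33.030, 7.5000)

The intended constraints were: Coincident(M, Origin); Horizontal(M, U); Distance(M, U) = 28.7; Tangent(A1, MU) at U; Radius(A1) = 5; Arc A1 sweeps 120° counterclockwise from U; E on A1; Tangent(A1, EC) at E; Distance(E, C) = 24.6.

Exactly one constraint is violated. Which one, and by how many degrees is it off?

Tangent(A1, EC) at E — off by 3.00°.

M = (0.00, 0.00) ✓; M.y = 0.00, U.y = 0.00 ✓; |MU| = 28.70 ✓; ∠(ZU, UM) = 90.00° ✓; |ZU| = 5.000 ✓; bearing(Z→E) − bearing(Z→U) = 120.0° ✓; |ZE| = 5.000 ✓; ∠(ZE, EC) = 93.00° ✗; |EC| = 24.60 ✓.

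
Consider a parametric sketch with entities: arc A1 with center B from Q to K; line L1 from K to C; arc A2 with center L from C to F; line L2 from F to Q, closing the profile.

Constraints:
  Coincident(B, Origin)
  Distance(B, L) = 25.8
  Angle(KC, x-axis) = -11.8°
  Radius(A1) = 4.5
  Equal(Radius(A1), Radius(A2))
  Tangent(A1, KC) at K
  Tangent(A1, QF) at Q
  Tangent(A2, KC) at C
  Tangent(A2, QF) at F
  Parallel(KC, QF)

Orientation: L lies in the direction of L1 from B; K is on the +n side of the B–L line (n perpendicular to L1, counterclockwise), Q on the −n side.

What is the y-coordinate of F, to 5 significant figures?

-9.6809

The slot axis is L1's direction at -11.8°, so u = (cos -11.8°, sin -11.8°) = (0.97887, -0.20450) and n = (−sin -11.8°, cos -11.8°) = (0.20450, 0.97887). B is at the origin and L lies 25.8 along u from B, so L = 25.8·u = (25.255, -5.2760). Tangency of A1 to both parallel lines with radius 4.5 puts K and Q at B ± 4.5·n: K = (0.92023, 4.4049), Q = (-0.92023, -4.4049). Equal radii place C and F the same way about L: C = L + 4.5·n = (26.175, -0.87109), F = L − 4.5·n = (24.335, -9.6809). So F.y = -9.6809.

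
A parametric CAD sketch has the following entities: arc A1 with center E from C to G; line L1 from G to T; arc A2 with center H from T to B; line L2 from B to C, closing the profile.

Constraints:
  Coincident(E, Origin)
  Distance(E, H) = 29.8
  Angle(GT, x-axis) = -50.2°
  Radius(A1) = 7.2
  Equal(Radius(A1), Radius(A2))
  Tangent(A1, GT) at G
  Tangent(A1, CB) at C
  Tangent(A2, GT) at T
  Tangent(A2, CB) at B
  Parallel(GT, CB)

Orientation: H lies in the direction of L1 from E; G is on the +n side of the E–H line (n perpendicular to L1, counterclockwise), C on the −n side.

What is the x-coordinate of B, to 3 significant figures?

13.5

The slot axis is L1's direction at -50.2°, so u = (cos -50.2°, sin -50.2°) = (0.640, -0.768) and n = (−sin -50.2°, cos -50.2°) = (0.768, 0.640). E is at the origin and H lies 29.8 along u from E, so H = 29.8·u = (19.1, -22.9). Tangency of A1 to both parallel lines with radius 7.2 puts G and C at E ± 7.2·n: G = (5.53, 4.61), C = (-5.53, -4.61). Equal radii place T and B the same way about H: T = H + 7.2·n = (24.6, -18.3), B = H − 7.2·n = (13.5, -27.5). So B.x = 13.5.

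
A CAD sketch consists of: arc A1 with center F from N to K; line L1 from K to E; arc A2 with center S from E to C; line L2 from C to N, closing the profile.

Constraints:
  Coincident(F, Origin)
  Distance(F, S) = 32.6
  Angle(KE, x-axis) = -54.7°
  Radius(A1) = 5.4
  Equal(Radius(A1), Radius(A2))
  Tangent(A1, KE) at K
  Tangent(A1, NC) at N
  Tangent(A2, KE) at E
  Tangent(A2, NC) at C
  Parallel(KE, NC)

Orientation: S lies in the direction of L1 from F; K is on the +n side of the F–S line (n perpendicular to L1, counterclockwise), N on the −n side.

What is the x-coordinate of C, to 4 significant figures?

14.43

The slot axis is L1's direction at -54.7°, so u = (cos -54.7°, sin -54.7°) = (0.5779, -0.8161) and n = (−sin -54.7°, cos -54.7°) = (0.8161, 0.5779). F is at the origin and S lies 32.6 along u from F, so S = 32.6·u = (18.84, -26.61). Tangency of A1 to both parallel lines with radius 5.4 puts K and N at F ± 5.4·n: K = (4.407, 3.120), N = (-4.407, -3.120). Equal radii place E and C the same way about S: E = S + 5.4·n = (23.25, -23.49), C = S − 5.4·n = (14.43, -29.73). So C.x = 14.43.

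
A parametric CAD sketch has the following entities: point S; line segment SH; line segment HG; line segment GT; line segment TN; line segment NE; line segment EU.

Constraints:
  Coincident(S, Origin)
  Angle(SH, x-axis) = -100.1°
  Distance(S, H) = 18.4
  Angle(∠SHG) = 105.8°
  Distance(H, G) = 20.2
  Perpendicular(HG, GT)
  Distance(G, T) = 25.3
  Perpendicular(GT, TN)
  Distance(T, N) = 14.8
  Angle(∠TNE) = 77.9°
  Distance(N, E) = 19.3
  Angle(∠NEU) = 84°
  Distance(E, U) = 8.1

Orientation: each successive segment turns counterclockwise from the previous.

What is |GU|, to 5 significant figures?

9.4526

S is at the origin; SH runs at -100.1° with length 18.4, so H = (-3.2267, -18.115). ∠SHG = 105.8° gives HG at -25.900° from the x-axis; with |HG| = 20.2, G = (14.944, -26.938). The perpendicularity gives GT at right angles to HG, so GT runs at 64.100°; with |GT| = 25.3, T = (25.995, -4.1794). GT ⟂ TN, so TN runs at 154.10°; with |TN| = 14.8, N = (12.682, 2.2852). ∠TNE = 77.9° gives NE at -103.80° from the x-axis; with |NE| = 19.3, E = (8.0783, -16.458). ∠NEU = 84.0° gives EU at -7.8000° from the x-axis; with |EU| = 8.1, U = (16.103, -17.557). Then |GU| = |U − G| = 9.4526.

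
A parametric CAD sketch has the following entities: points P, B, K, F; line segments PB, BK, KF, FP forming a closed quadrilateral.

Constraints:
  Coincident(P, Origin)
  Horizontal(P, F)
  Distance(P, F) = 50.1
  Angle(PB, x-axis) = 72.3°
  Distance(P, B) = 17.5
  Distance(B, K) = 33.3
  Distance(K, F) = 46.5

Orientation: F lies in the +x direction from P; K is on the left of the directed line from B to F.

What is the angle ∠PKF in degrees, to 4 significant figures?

62.69°

Checks: |BK| = 33.30 ✓; |KF| = 46.50 ✓.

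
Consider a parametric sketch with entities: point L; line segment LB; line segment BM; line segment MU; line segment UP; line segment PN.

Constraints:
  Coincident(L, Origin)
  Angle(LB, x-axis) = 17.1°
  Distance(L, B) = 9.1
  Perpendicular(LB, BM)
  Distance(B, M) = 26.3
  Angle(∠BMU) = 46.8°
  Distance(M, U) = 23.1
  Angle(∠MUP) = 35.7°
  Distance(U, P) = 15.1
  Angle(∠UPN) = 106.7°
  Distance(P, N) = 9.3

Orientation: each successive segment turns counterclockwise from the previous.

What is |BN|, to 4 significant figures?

21.64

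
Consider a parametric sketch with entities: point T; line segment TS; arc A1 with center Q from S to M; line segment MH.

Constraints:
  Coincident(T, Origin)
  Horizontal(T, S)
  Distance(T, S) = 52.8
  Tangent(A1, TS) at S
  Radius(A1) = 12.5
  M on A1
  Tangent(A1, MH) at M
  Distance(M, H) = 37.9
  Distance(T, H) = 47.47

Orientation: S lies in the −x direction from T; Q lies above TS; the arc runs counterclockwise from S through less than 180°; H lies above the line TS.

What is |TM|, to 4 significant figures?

42.21

Checks: T.y = 0.00, S.y = 0.00 ✓; |QM| = 12.50 ✓; ∠(QM, MH) = 90.00° ✓; |MH| = 37.90 ✓; |TH| = 47.47 ✓.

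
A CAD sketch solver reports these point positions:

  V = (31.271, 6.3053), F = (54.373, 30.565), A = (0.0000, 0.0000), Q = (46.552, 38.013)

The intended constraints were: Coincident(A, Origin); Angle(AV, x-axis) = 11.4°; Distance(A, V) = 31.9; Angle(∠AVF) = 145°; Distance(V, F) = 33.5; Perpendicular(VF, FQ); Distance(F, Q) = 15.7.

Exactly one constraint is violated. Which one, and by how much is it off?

Distance(F, Q) = 15.7 — off by 4.90.

A = (0.00, 0.00) ✓; AV at 11.40° ✓; |AV| = 31.90 ✓; ∠AVF = 145.0° ✓; |VF| = 33.50 ✓; ∠(VF, FQ) = 90.00° ✓; |FQ| = 10.80 ✗.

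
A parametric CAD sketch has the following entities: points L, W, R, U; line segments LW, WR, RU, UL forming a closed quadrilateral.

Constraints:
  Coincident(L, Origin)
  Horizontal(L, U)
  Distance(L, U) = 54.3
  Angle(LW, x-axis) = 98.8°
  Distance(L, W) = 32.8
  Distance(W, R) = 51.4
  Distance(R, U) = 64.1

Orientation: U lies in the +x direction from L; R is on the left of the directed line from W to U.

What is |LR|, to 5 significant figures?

72.093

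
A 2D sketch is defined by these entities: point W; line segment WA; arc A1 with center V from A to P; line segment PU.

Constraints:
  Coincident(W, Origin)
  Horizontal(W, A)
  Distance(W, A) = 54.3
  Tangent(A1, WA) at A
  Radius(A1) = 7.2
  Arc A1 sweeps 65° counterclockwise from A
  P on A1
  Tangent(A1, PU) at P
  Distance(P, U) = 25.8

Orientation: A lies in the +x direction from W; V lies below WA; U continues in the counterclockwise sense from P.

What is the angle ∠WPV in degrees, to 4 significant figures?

160.0°

Tangency of A1 to WA means the radius VA is perpendicular to WA, so V = A + (0, -7.2) = (54.30, -7.200). On A1, A sits at bearing 90° from V; a 65° counterclockwise sweep puts P at bearing 155°, so P = V + 7.2·(cos 155°, sin 155°) = (47.77, -4.157). Then cos ∠WPV = PW·PV / (|PW||PV|), giving 160.0°.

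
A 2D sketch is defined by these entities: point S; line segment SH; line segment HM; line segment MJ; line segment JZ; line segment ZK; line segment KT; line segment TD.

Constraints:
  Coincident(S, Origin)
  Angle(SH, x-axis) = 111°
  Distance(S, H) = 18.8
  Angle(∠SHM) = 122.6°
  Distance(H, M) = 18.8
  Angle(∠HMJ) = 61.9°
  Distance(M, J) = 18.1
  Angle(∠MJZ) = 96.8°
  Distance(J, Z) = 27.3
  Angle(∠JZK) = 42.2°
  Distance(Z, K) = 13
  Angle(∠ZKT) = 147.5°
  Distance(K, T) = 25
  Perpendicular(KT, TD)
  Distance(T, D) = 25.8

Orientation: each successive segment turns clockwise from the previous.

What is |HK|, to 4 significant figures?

3.330

S is at the origin; SH runs at 111.0° with length 18.8, so H = (-6.737, 17.55). ∠SHM = 122.6° gives HM at 53.60° from the x-axis; with |HM| = 18.8, M = (4.419, 32.68). ∠HMJ = 61.9° gives MJ at -64.50° from the x-axis; with |MJ| = 18.1, J = (12.21, 16.35). ∠MJZ = 96.8° gives JZ at -147.7° from the x-axis; with |JZ| = 27.3, Z = (-10.86, 1.759). ∠JZK = 42.2° gives ZK at 74.50° from the x-axis; with |ZK| = 13.0, K = (-7.390, 14.29). Then |HK| = |K − H| = 3.330.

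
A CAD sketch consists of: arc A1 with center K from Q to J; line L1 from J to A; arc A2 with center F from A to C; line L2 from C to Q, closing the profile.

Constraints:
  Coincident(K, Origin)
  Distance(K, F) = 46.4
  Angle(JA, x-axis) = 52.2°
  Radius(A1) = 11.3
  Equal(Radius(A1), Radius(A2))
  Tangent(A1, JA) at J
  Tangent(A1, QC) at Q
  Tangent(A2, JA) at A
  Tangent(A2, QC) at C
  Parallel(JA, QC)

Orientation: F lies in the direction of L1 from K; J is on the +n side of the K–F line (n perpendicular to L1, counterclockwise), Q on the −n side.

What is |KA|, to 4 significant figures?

47.76

The slot axis is L1's direction at 52.2°, so u = (cos 52.2°, sin 52.2°) = (0.6129, 0.7902) and n = (−sin 52.2°, cos 52.2°) = (-0.7902, 0.6129). K is at the origin and F lies 46.4 along u from K, so F = 46.4·u = (28.44, 36.66). Tangency of A1 to both parallel lines with radius 11.3 puts J and Q at K ± 11.3·n: J = (-8.929, 6.926), Q = (8.929, -6.926). Equal radii place A and C the same way about F: A = F + 11.3·n = (19.51, 43.59), C = F − 11.3·n = (37.37, 29.74). Then |KA| = |A − K| = 47.76.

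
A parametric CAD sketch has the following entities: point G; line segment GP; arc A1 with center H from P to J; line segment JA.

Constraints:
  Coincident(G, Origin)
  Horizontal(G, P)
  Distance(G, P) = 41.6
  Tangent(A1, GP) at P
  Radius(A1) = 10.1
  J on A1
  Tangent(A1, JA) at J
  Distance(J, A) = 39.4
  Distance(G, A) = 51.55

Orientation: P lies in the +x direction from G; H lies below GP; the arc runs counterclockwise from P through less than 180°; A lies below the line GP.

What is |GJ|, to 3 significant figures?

32.7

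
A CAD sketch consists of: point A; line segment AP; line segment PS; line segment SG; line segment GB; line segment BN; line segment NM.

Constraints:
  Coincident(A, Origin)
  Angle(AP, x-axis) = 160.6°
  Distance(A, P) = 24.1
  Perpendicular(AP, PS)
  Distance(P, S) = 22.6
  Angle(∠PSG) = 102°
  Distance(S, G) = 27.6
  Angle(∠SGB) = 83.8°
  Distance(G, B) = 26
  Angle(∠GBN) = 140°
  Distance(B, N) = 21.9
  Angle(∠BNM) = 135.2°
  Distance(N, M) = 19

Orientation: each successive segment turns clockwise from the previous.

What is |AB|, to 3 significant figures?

6.05

∠PSG = 102.0° gives SG at -7.40° from the x-axis; with |SG| = 27.6, G = (12.1, 25.8). ∠SGB = 83.8° gives GB at -104° from the x-axis; with |GB| = 26.0, B = (6.03, 0.496). Then |AB| = |B − A| = 6.05.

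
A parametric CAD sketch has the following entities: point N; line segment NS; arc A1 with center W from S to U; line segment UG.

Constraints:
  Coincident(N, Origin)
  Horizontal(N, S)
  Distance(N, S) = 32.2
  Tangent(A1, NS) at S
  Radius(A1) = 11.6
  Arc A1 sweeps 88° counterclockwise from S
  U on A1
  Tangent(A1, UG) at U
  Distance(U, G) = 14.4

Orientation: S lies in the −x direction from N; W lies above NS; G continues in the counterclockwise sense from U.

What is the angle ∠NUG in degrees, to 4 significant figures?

116.5°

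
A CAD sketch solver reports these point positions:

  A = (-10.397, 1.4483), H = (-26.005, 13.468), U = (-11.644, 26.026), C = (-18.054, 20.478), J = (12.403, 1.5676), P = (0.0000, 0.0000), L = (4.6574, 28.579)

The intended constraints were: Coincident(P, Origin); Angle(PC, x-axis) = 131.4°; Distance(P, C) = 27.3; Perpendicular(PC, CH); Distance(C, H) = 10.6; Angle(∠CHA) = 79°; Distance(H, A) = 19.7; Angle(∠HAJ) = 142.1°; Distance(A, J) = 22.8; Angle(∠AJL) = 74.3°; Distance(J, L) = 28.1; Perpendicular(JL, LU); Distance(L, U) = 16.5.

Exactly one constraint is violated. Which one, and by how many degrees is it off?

Perpendicular(JL, LU) — off by 7.10°.

P = (0.00, 0.00) ✓; PC at 131.4° ✓; |PC| = 27.30 ✓; ∠(PC, CH) = 90.00° ✓; |CH| = 10.60 ✓; ∠CHA = 79.00° ✓; |HA| = 19.70 ✓; ∠HAJ = 142.1° ✓; |AJ| = 22.80 ✓; ∠AJL = 74.30° ✓; |JL| = 28.10 ✓; ∠(JL, LU) = 82.90° ✗; |LU| = 16.50 ✓.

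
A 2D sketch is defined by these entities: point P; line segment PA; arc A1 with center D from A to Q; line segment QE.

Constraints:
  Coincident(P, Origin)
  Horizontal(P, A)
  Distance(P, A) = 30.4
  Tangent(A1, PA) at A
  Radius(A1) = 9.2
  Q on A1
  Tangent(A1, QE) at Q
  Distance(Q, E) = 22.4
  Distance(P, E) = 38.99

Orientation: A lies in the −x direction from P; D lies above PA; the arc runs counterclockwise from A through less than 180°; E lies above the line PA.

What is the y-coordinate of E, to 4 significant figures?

32.01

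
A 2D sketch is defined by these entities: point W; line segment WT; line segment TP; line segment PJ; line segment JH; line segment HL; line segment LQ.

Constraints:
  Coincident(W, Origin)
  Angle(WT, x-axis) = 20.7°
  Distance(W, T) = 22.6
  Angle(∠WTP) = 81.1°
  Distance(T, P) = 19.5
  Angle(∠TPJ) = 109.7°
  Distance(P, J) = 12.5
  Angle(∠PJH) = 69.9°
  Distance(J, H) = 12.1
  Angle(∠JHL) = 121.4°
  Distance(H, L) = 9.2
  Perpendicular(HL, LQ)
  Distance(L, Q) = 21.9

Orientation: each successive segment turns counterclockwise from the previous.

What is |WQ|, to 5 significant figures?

37.138

W is at the origin; WT runs at 20.7° with length 22.6, so T = (21.141, 7.9885). ∠WTP = 81.1° gives TP at 119.60° from the x-axis; with |TP| = 19.5, P = (11.509, 24.944). ∠TPJ = 109.7° gives PJ at -170.10° from the x-axis; with |PJ| = 12.5, J = (-0.80470, 22.795). ∠PJH = 69.9° gives JH at -60.000° from the x-axis; with |JH| = 12.1, H = (5.2453, 12.316). ∠JHL = 121.4° gives HL at -1.4000° from the x-axis; with |HL| = 9.2, L = (14.443, 12.091). HL ⟂ LQ, so LQ runs at 88.600°; with |LQ| = 21.9, Q = (14.978, 33.984). Then |WQ| = |Q − W| = 37.138.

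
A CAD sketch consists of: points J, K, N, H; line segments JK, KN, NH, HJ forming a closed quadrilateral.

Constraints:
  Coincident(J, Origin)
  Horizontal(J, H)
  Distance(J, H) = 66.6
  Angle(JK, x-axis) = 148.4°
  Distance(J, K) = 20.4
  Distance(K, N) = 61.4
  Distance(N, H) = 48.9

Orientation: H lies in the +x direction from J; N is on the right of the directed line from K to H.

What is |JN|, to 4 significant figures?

41.50

Checks: |KN| = 61.40 ✓; |NH| = 48.90 ✓.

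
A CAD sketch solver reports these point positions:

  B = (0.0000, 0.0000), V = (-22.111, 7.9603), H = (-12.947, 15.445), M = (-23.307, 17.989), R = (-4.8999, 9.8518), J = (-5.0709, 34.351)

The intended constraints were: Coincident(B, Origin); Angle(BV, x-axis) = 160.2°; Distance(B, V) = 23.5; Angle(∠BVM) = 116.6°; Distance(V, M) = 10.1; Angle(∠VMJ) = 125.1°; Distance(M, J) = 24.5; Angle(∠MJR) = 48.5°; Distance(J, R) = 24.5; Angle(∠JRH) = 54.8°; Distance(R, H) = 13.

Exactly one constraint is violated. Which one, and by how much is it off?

Distance(R, H) = 13 — off by 3.20.

B = (0.00, 0.00) ✓; BV at 160.2° ✓; |BV| = 23.50 ✓; ∠BVM = 116.6° ✓; |VM| = 10.10 ✓; ∠VMJ = 125.1° ✓; |MJ| = 24.50 ✓; ∠MJR = 48.50° ✓; |JR| = 24.50 ✓; ∠JRH = 54.80° ✓; |RH| = 9.800 ✗.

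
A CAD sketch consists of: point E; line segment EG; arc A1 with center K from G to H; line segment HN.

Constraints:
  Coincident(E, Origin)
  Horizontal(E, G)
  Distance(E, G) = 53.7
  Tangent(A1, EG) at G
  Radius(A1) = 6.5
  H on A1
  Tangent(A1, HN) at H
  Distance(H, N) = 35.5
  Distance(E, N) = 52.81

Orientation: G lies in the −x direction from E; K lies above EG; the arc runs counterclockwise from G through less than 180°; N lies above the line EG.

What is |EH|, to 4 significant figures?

47.73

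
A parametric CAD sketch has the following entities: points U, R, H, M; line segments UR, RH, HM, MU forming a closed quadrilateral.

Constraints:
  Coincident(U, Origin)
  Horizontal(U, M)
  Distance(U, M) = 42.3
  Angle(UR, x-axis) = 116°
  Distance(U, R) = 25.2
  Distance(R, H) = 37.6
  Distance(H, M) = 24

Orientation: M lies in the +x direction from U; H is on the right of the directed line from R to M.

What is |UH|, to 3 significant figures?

18.3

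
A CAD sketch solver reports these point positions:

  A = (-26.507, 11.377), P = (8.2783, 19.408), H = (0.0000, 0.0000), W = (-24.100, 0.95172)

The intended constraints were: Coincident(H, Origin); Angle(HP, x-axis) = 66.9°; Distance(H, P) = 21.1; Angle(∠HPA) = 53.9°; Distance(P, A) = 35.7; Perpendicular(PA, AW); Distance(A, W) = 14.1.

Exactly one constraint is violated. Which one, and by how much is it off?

Distance(A, W) = 14.1 — off by 3.40.

H = (0.00, 0.00) ✓; HP at 66.90° ✓; |HP| = 21.10 ✓; ∠HPA = 53.90° ✓; |PA| = 35.70 ✓; ∠(PA, AW) = 90.00° ✓; |AW| = 10.70 ✗.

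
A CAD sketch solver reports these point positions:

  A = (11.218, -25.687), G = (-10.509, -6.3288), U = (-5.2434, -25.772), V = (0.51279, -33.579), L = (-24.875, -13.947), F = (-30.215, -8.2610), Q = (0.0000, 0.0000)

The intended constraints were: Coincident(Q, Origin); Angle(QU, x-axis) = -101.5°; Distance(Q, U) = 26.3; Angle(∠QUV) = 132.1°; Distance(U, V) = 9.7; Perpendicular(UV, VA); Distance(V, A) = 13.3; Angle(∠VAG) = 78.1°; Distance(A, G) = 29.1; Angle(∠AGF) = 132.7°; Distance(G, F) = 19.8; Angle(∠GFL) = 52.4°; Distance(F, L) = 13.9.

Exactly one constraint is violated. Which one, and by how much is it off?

Distance(F, L) = 13.9 — off by 6.10.

Q = (0.00, 0.00) ✓; QU at -101.5° ✓; |QU| = 26.30 ✓; ∠QUV = 132.1° ✓; |UV| = 9.700 ✓; ∠(UV, VA) = 90.00° ✓; |VA| = 13.30 ✓; ∠VAG = 78.10° ✓; |AG| = 29.10 ✓; ∠AGF = 132.7° ✓; |GF| = 19.80 ✓; ∠GFL = 52.40° ✓; |FL| = 7.800 ✗.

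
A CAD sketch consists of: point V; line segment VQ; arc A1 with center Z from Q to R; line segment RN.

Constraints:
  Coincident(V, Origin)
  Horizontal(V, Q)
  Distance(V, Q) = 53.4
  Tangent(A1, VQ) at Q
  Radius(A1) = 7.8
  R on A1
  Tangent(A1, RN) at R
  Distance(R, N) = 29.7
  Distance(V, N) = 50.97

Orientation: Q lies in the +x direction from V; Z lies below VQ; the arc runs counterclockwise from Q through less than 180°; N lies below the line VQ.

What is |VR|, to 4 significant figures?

46.25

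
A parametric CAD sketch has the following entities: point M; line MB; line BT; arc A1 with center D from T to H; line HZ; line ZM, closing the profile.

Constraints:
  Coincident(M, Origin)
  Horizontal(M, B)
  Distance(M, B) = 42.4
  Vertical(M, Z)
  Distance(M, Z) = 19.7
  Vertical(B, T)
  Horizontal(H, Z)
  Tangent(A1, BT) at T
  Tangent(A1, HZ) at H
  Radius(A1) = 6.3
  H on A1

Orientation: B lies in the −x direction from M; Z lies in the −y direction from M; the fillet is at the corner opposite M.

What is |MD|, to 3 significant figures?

38.5

M and Z share the same x with |MZ| = 19.7 and Z on the −y side, so Z = (0.00, -19.7). The virtual corner opposite M is at (-42.4, -19.7). The tangent condition forces DT to be normal to BT and tangency of A1 to HZ means the radius DH is perpendicular to HZ, with radius 6.3, so the center D sits 6.3 in from both sides at D = (-36.1, -13.4). Then |MD| = |D − M| = 38.5.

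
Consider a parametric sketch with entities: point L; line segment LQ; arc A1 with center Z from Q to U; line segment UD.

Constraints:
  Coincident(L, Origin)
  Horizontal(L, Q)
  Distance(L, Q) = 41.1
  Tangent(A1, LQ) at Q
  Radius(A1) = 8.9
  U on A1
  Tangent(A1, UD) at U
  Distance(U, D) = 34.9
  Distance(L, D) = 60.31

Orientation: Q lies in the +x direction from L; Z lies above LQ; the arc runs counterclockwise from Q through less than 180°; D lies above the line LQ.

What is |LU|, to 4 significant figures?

50.94

Checks: |LQ| = 41.10 ✓; |ZU| = 8.900 ✓; ∠(ZU, UD) = 90.00° ✓; |UD| = 34.90 ✓; |LD| = 60.31 ✓.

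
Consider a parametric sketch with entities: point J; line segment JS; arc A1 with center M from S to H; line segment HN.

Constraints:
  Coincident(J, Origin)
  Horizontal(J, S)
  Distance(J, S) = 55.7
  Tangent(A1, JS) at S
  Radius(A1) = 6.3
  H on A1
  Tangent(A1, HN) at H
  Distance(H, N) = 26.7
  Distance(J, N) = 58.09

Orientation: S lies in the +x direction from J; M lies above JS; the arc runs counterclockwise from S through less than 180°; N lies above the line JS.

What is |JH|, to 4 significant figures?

61.90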